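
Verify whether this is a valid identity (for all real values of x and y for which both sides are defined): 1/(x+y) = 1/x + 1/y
Claim: 1/(x+y) = 1/x + 1/y.
Test a specific point where both sides are defined: x = 5, y = 1/2.
LHS = 1/(x+y) ≈ 0.1818
RHS = 1/x + 1/y ≈ 2.2000
Since 0.1818 ≠ 2.2000, the equation fails at this point, so it cannot hold for all real values of x and y for which both sides are defined.
1/x + 1/y = (x+y)/(xy), which is not 1/(x+y).

Conclusion: No, this is NOT an identity.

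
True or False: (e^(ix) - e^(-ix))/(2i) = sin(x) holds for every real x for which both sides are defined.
Claim: (e^(ix) - e^(-ix))/(2i) = sin(x).
Reasoning: By Euler's formula e^(ix) = cos(x) + i·sin(x) and e^(-ix) = cos(x) - i·sin(x). Subtracting cancels the cosine terms: e^(ix) - e^(-ix) = 2i·sin(x); divide by 2i.
So the two sides agree for every real x for which both sides are defined.

Conclusion: True.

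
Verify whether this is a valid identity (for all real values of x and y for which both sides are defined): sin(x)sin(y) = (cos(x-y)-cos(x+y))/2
Yes, this is an identity.

Claim: sin(x)sin(y) = (cos(x-y)-cos(x+y))/2.
Reasoning: cos(x-y) = cos(x)cos(y) + sin(x)sin(y) and cos(x+y) = cos(x)cos(y) - sin(x)sin(y). Subtracting, cos(x-y) - cos(x+y) = 2sin(x)sin(y); divide by 2.
So the two sides agree for all real values of x and y for which both sides are defined.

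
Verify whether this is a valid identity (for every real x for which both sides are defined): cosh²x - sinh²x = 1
Yes, this is an identity.

Claim: cosh²x - sinh²x = 1.
Reasoning: With cosh(x) = (e^x + e^-x)/2 and sinh(x) = (e^x - e^-x)/2: cosh²x = (e^(2x) + 2 + e^(-2x))/4 and sinh²x = (e^(2x) - 2 + e^(-2x))/4. Subtracting leaves 4/4 = 1.
So the two sides agree for every real x for which both sides are defined.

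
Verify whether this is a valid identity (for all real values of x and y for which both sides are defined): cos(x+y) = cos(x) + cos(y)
No, this is NOT an identity.

Claim: cos(x+y) = cos(x) + cos(y).
Test a specific point where both sides are defined: x = π/6, y = -π/3.
LHS = cos(x+y) ≈ 0.8660
RHS = cos(x) + cos(y) ≈ 1.3660
Since 0.8660 ≠ 1.3660, the equation fails at this point, so it cannot hold for all real values of x and y for which both sides are defined.
The correct expansion is cos(x+y) = cos(x)cos(y) - sin(x)sin(y); cosine is not additive.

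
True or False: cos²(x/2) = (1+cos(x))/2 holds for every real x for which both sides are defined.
True.

Claim: cos²(x/2) = (1+cos(x))/2.
Reasoning: Use cos(2θ) = 2cos²θ - 1 with θ = x/2: cos(x) = 2cos²(x/2) - 1. Solving for cos²(x/2) gives (1 + cos(x))/2.
So the two sides agree for every real x for which both sides are defined.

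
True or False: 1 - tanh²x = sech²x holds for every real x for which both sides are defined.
Claim: 1 - tanh²x = sech²x.
Reasoning: Divide cosh²x - sinh²x = 1 through by cosh²x (never zero): 1 - tanh²x = 1/cosh²x = sech²x.
So the two sides agree for every real x for which both sides are defined.

Conclusion: True.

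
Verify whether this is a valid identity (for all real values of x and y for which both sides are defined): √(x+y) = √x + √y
Claim: √(x+y) = √x + √y.
Test a specific point where both sides are defined: x = 3/2, y = 3.
LHS = √(x+y) ≈ 2.1213
RHS = √x + √y ≈ 2.9568
Since 2.1213 ≠ 2.9568, the equation fails at this point, so it cannot hold for all real values of x and y for which both sides are defined.
Squaring the right side gives x + 2√(xy) + y, not x + y.

Conclusion: No, this is NOT an identity.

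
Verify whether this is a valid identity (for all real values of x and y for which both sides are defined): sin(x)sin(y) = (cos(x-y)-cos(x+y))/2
Yes, this is an identity.

Claim: sin(x)sin(y) = (cos(x-y)-cos(x+y))/2.
Reasoning: cos(x-y) = cos(x)cos(y) + sin(x)sin(y) and cos(x+y) = cos(x)cos(y) - sin(x)sin(y). Subtracting, cos(x-y) - cos(x+y) = 2sin(x)sin(y); divide by 2.
So the two sides agree for all real values of x and y for which both sides are defined.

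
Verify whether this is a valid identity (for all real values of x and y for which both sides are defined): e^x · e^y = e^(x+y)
Claim: e^x · e^y = e^(x+y).
Reasoning: This is the law of exponents for a common base: multiplying powers adds exponents. E.g. from the series, (Σ x^j/j!)(Σ y^k/k!) = Σ_m (Σ_{j+k=m} x^j y^k/(j!k!)) = Σ_m (x+y)^m/m! by the binomial theorem.
So the two sides agree for all real values of x and y for which both sides are defined.

Conclusion: Yes, this is an identity.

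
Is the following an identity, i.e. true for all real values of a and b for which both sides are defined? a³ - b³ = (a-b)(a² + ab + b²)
Yes, this is an identity.

Claim: a³ - b³ = (a-b)(a² + ab + b²).
Reasoning: Expand the right side: (a-b)(a² + ab + b²) = a³ + a²b + ab² - a²b - ab² - b³ = a³ - b³ (the middle terms cancel in pairs).
So the two sides agree for all real values of a and b for which both sides are defined.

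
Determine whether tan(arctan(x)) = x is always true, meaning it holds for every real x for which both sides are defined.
Yes, this is an identity.

Claim: tan(arctan(x)) = x.
Reasoning: For every real x, arctan(x) is by definition the angle in (-π/2, π/2) whose tangent equals x. Taking the tangent of that angle returns x.
So the two sides agree for every real x for which both sides are defined.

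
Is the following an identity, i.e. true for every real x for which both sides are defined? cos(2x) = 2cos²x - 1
Claim: cos(2x) = 2cos²x - 1.
Reasoning: cos(2x) = cos²x - sin²x. Replace sin²x by 1 - cos²x: cos²x - (1 - cos²x) = 2cos²x - 1.
So the two sides agree for every real x for which both sides are defined.

Conclusion: Yes, this is an identity.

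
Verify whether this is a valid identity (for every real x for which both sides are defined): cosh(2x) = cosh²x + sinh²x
Claim: cosh(2x) = cosh²x + sinh²x.
Reasoning: cosh²x = (e^(2x) + 2 + e^(-2x))/4 and sinh²x = (e^(2x) - 2 + e^(-2x))/4. Adding gives (2e^(2x) + 2e^(-2x))/4 = (e^(2x) + e^(-2x))/2 = cosh(2x).
So the two sides agree for every real x for which both sides are defined.

Conclusion: Yes, this is an identity.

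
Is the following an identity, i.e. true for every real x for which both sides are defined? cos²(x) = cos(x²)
Claim: cos²(x) = cos(x²).
Test a specific point where both sides are defined: x = π/2.
LHS = cos²(x) ≈ 0.0000
RHS = cos(x²) ≈ -0.7812
Since 0.0000 ≠ -0.7812, the equation fails at this point, so it cannot hold for every real x for which both sides are defined.
cos²(x) means (cos x)², squaring the output; cos(x²) squares the input. These are different functions.

Conclusion: No, this is NOT an identity.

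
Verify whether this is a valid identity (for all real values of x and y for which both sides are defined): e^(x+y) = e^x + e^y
No, this is NOT an identity.

Claim: e^(x+y) = e^x + e^y.
Test a specific point where both sides are defined: x = 2, y = 1.
LHS = e^(x+y) ≈ 20.0855
RHS = e^x + e^y ≈ 10.1073
Since 20.0855 ≠ 10.1073, the equation fails at this point, so it cannot hold for all real values of x and y for which both sides are defined.
The correct rule is e^(x+y) = e^x · e^y (a product, not a sum).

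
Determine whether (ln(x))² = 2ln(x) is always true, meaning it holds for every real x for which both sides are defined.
No, this is NOT an identity.

Claim: (ln(x))² = 2ln(x).
Test a specific point where both sides are defined: x = 3/2.
LHS = (ln(x))² ≈ 0.1644
RHS = 2ln(x) ≈ 0.8109
Since 0.1644 ≠ 0.8109, the equation fails at this point, so it cannot hold for every real x for which both sides are defined.
2ln(x) equals ln(x²), which is not the same as (ln x)².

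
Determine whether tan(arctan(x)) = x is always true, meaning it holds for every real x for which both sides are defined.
Yes, this is an identity.

Claim: tan(arctan(x)) = x.
Reasoning: For every real x, arctan(x) is by definition the angle in (-π/2, π/2) whose tangent equals x. Taking the tangent of that angle returns x.
So the two sides agree for every real x for which both sides are defined.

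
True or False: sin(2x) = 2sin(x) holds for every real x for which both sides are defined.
Claim: sin(2x) = 2sin(x).
Test a specific point where both sides are defined: x = -π/3.
LHS = sin(2x) ≈ -0.8660
RHS = 2sin(x) ≈ -1.7321
Since -0.8660 ≠ -1.7321, the equation fails at this point, so it cannot hold for every real x for which both sides are defined.
The correct double-angle formula is sin(2x) = 2sin(x)cos(x).

Conclusion: False.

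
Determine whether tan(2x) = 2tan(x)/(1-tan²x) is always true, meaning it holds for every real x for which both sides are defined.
Claim: tan(2x) = 2tan(x)/(1-tan²x).
Reasoning: tan(2x) = sin(2x)/cos(2x) = 2sin(x)cos(x) / (cos²x - sin²x). Divide numerator and denominator by cos²x: 2tan(x) / (1 - tan²x).
So the two sides agree for every real x for which both sides are defined.

Conclusion: Yes, this is an identity.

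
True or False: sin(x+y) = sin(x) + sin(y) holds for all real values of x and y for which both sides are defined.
False.

Claim: sin(x+y) = sin(x) + sin(y).
Test a specific point where both sides are defined: x = π, y = -π/2.
LHS = sin(x+y) ≈ 1.0000
RHS = sin(x) + sin(y) ≈ -1.0000
Since 1.0000 ≠ -1.0000, the equation fails at this point, so it cannot hold for all real values of x and y for which both sides are defined.
The correct expansion is sin(x+y) = sin(x)cos(y) + cos(x)sin(y); sine is not additive.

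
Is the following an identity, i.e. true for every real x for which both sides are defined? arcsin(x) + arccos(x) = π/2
Yes, this is an identity.

Claim: arcsin(x) + arccos(x) = π/2.
Reasoning: Both sides are defined for -1 ≤ x ≤ 1. Let θ = arcsin(x), so sin θ = x and θ ∈ [-π/2, π/2]. Then cos(π/2 - θ) = sin θ = x and π/2 - θ ∈ [0, π], which is exactly the range of arccos, so arccos(x) = π/2 - θ. Adding: arcsin(x) + arccos(x) = θ + (π/2 - θ) = π/2.
So the two sides agree for every real x for which both sides are defined.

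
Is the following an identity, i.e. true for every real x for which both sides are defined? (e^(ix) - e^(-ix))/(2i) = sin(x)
Yes, this is an identity.

Claim: (e^(ix) - e^(-ix))/(2i) = sin(x).
Reasoning: By Euler's formula e^(ix) = cos(x) + i·sin(x) and e^(-ix) = cos(x) - i·sin(x). Subtracting cancels the cosine terms: e^(ix) - e^(-ix) = 2i·sin(x); divide by 2i.
So the two sides agree for every real x for which both sides are defined.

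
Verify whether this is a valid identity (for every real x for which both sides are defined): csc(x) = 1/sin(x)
Yes, this is an identity.

Claim: csc(x) = 1/sin(x).
Reasoning: csc(x) is by definition the reciprocal of sin(x), wherever sin(x) ≠ 0.
So the two sides agree for every real x for which both sides are defined.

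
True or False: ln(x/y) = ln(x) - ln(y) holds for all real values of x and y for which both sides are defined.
Claim: ln(x/y) = ln(x) - ln(y).
Reasoning: Both sides are simultaneously defined only when x, y > 0. Write x = e^p, y = e^q. Then x/y = e^(p-q), so ln(x/y) = p - q = ln(x) - ln(y).
So the two sides agree for all real values of x and y for which both sides are defined.

Conclusion: True.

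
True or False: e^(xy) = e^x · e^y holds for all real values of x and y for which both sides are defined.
False.

Claim: e^(xy) = e^x · e^y.
Test a specific point where both sides are defined: x = -3, y = 3/2.
LHS = e^(xy) ≈ 0.0111
RHS = e^x · e^y ≈ 0.2231
Since 0.0111 ≠ 0.2231, the equation fails at this point, so it cannot hold for all real values of x and y for which both sides are defined.
e^x · e^y = e^(x+y), not e^(xy).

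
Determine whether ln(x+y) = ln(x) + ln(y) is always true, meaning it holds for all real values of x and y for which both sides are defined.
No, this is NOT an identity.

Claim: ln(x+y) = ln(x) + ln(y).
Test a specific point where both sides are defined: x = 3/2, y = 1.
LHS = ln(x+y) ≈ 0.9163
RHS = ln(x) + ln(y) ≈ 0.4055
Since 0.9163 ≠ 0.4055, the equation fails at this point, so it cannot hold for all real values of x and y for which both sides are defined.
ln(x) + ln(y) = ln(xy), not ln(x+y).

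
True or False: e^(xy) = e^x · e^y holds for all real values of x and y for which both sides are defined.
False.

Claim: e^(xy) = e^x · e^y.
Test a specific point where both sides are defined: x = 1, y = -3.
LHS = e^(xy) ≈ 0.0498
RHS = e^x · e^y ≈ 0.1353
Since 0.0498 ≠ 0.1353, the equation fails at this point, so it cannot hold for all real values of x and y for which both sides are defined.
e^x · e^y = e^(x+y), not e^(xy).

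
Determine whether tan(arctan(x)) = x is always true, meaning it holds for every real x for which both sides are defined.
Claim: tan(arctan(x)) = x.
Reasoning: For every real x, arctan(x) is by definition the angle in (-π/2, π/2) whose tangent equals x. Taking the tangent of that angle returns x.
So the two sides agree for every real x for which both sides are defined.

Conclusion: Yes, this is an identity.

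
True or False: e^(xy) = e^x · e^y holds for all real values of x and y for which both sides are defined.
False.

Claim: e^(xy) = e^x · e^y.
Test a specific point where both sides are defined: x = 4, y = 1.
LHS = e^(xy) ≈ 54.5982
RHS = e^x · e^y ≈ 148.4132
Since 54.5982 ≠ 148.4132, the equation fails at this point, so it cannot hold for all real values of x and y for which both sides are defined.
e^x · e^y = e^(x+y), not e^(xy).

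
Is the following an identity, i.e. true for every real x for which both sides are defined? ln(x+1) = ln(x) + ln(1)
Claim: ln(x+1) = ln(x) + ln(1).
Test a specific point where both sides are defined: x = 3.
LHS = ln(x+1) ≈ 1.3863
RHS = ln(x) + ln(1) ≈ 1.0986
Since 1.3863 ≠ 1.0986, the equation fails at this point, so it cannot hold for every real x for which both sides are defined.
ln(1) = 0, so the right side is just ln(x), which differs from ln(x+1).

Conclusion: No, this is NOT an identity.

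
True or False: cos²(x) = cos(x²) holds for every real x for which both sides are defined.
Claim: cos²(x) = cos(x²).
Test a specific point where both sides are defined: x = π/2.
LHS = cos²(x) ≈ 0.0000
RHS = cos(x²) ≈ -0.7812
Since 0.0000 ≠ -0.7812, the equation fails at this point, so it cannot hold for every real x for which both sides are defined.
cos²(x) means (cos x)², squaring the output; cos(x²) squares the input. These are different functions.

Conclusion: False.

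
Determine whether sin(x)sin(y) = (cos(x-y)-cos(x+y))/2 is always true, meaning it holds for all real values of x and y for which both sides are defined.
Claim: sin(x)sin(y) = (cos(x-y)-cos(x+y))/2.
Reasoning: cos(x-y) = cos(x)cos(y) + sin(x)sin(y) and cos(x+y) = cos(x)cos(y) - sin(x)sin(y). Subtracting, cos(x-y) - cos(x+y) = 2sin(x)sin(y); divide by 2.
So the two sides agree for all real values of x and y for which both sides are defined.

Conclusion: Yes, this is an identity.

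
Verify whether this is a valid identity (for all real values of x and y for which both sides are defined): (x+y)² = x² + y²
No, this is NOT an identity.

Claim: (x+y)² = x² + y².
Test a specific point where both sides are defined: x = -1, y = 4.
LHS = (x+y)² ≈ 9.0000
RHS = x² + y² ≈ 17.0000
Since 9.0000 ≠ 17.0000, the equation fails at this point, so it cannot hold for all real values of x and y for which both sides are defined.
The correct expansion is (x+y)² = x² + 2xy + y²; the cross term 2xy is missing.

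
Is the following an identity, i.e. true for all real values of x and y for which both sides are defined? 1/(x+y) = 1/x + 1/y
Claim: 1/(x+y) = 1/x + 1/y.
Test a specific point where both sides are defined: x = 1/2, y = -2.
LHS = 1/(x+y) ≈ -0.6667
RHS = 1/x + 1/y ≈ 1.5000
Since -0.6667 ≠ 1.5000, the equation fails at this point, so it cannot hold for all real values of x and y for which both sides are defined.
1/x + 1/y = (x+y)/(xy), which is not 1/(x+y).

Conclusion: No, this is NOT an identity.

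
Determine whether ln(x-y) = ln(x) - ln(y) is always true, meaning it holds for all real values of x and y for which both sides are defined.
No, this is NOT an identity.

Claim: ln(x-y) = ln(x) - ln(y).
Test a specific point where both sides are defined: x = 3, y = 3/2.
LHS = ln(x-y) ≈ 0.4055
RHS = ln(x) - ln(y) ≈ 0.6931
Since 0.4055 ≠ 0.6931, the equation fails at this point, so it cannot hold for all real values of x and y for which both sides are defined.
ln(x) - ln(y) = ln(x/y), not ln(x-y).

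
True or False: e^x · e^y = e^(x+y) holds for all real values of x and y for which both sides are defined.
True.

Claim: e^x · e^y = e^(x+y).
Reasoning: This is the law of exponents for a common base: multiplying powers adds exponents. E.g. from the series, (Σ x^j/j!)(Σ y^k/k!) = Σ_m (Σ_{j+k=m} x^j y^k/(j!k!)) = Σ_m (x+y)^m/m! by the binomial theorem.
So the two sides agree for all real values of x and y for which both sides are defined.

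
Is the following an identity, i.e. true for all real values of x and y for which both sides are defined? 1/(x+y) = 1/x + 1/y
No, this is NOT an identity.

Claim: 1/(x+y) = 1/x + 1/y.
Test a specific point where both sides are defined: x = 4, y = 2.
LHS = 1/(x+y) ≈ 0.1667
RHS = 1/x + 1/y ≈ 0.7500
Since 0.1667 ≠ 0.7500, the equation fails at this point, so it cannot hold for all real values of x and y for which both sides are defined.
1/x + 1/y = (x+y)/(xy), which is not 1/(x+y).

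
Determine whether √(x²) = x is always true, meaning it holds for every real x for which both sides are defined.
No, this is NOT an identity.

Claim: √(x²) = x.
Test a specific point where both sides are defined: x = -3.
LHS = √(x²) ≈ 3.0000
RHS = x ≈ -3.0000
Since 3.0000 ≠ -3.0000, the equation fails at this point, so it cannot hold for every real x for which both sides are defined.
√(x²) = |x|, which differs from x whenever x < 0 (both sides are defined for every real x).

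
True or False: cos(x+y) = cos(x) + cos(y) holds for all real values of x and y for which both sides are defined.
False.

Claim: cos(x+y) = cos(x) + cos(y).
Test a specific point where both sides are defined: x = -π/6, y = π/6.
LHS = cos(x+y) ≈ 1.0000
RHS = cos(x) + cos(y) ≈ 1.7321
Since 1.0000 ≠ 1.7321, the equation fails at this point, so it cannot hold for all real values of x and y for which both sides are defined.
The correct expansion is cos(x+y) = cos(x)cos(y) - sin(x)sin(y); cosine is not additive.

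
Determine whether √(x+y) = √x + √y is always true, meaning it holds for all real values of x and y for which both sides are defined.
Claim: √(x+y) = √x + √y.
Test a specific point where both sides are defined: x = 3, y = 3.
LHS = √(x+y) ≈ 2.4495
RHS = √x + √y ≈ 3.4641
Since 2.4495 ≠ 3.4641, the equation fails at this point, so it cannot hold for all real values of x and y for which both sides are defined.
Squaring the right side gives x + 2√(xy) + y, not x + y.

Conclusion: No, this is NOT an identity.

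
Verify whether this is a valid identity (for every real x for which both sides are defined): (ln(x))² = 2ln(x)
Claim: (ln(x))² = 2ln(x).
Test a specific point where both sides are defined: x = 2.
LHS = (ln(x))² ≈ 0.4805
RHS = 2ln(x) ≈ 1.3863
Since 0.4805 ≠ 1.3863, the equation fails at this point, so it cannot hold for every real x for which both sides are defined.
2ln(x) equals ln(x²), which is not the same as (ln x)².

Conclusion: No, this is NOT an identity.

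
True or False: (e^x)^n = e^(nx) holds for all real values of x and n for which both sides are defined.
Claim: (e^x)^n = e^(nx).
Reasoning: e^x is a positive real number, and for a positive base B and real exponent n, B^n = e^(n·ln B). With B = e^x, ln B = x, so (e^x)^n = e^(n·x).
So the two sides agree for all real values of x and n for which both sides are defined.

Conclusion: True.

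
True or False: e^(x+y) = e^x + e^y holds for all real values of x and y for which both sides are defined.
Claim: e^(x+y) = e^x + e^y.
Test a specific point where both sides are defined: x = 5, y = 3/2.
LHS = e^(x+y) ≈ 665.1416
RHS = e^x + e^y ≈ 152.8948
Since 665.1416 ≠ 152.8948, the equation fails at this point, so it cannot hold for all real values of x and y for which both sides are defined.
The correct rule is e^(x+y) = e^x · e^y (a product, not a sum).

Conclusion: False.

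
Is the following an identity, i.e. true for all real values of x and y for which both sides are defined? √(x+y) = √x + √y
Claim: √(x+y) = √x + √y.
Test a specific point where both sides are defined: x = 3, y = 5.
LHS = √(x+y) ≈ 2.8284
RHS = √x + √y ≈ 3.9681
Since 2.8284 ≠ 3.9681, the equation fails at this point, so it cannot hold for all real values of x and y for which both sides are defined.
Squaring the right side gives x + 2√(xy) + y, not x + y.

Conclusion: No, this is NOT an identity.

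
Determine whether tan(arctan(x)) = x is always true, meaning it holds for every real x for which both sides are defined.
Yes, this is an identity.

Claim: tan(arctan(x)) = x.
Reasoning: For every real x, arctan(x) is by definition the angle in (-π/2, π/2) whose tangent equals x. Taking the tangent of that angle returns x.
So the two sides agree for every real x for which both sides are defined.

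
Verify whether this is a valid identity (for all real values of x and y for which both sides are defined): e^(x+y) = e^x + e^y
No, this is NOT an identity.

Claim: e^(x+y) = e^x + e^y.
Test a specific point where both sides are defined: x = -3, y = 1/2.
LHS = e^(x+y) ≈ 0.0821
RHS = e^x + e^y ≈ 1.6985
Since 0.0821 ≠ 1.6985, the equation fails at this point, so it cannot hold for all real values of x and y for which both sides are defined.
The correct rule is e^(x+y) = e^x · e^y (a product, not a sum).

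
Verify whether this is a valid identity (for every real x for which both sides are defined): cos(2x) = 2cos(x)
Claim: cos(2x) = 2cos(x).
Test a specific point where both sides are defined: x = -π/6.
LHS = cos(2x) ≈ 0.5000
RHS = 2cos(x) ≈ 1.7321
Since 0.5000 ≠ 1.7321, the equation fails at this point, so it cannot hold for every real x for which both sides are defined.
The correct double-angle formula is cos(2x) = cos²x - sin²x.

Conclusion: No, this is NOT an identity.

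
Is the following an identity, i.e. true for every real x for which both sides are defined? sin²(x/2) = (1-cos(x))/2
Yes, this is an identity.

Claim: sin²(x/2) = (1-cos(x))/2.
Reasoning: Use cos(2θ) = 1 - 2sin²θ with θ = x/2: cos(x) = 1 - 2sin²(x/2). Solving for sin²(x/2) gives (1 - cos(x))/2.
So the two sides agree for every real x for which both sides are defined.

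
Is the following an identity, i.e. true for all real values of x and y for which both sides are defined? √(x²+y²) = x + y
Claim: √(x²+y²) = x + y.
Test a specific point where both sides are defined: x = -1, y = 5.
LHS = √(x²+y²) ≈ 5.0990
RHS = x + y ≈ 4.0000
Since 5.0990 ≠ 4.0000, the equation fails at this point, so it cannot hold for all real values of x and y for which both sides are defined.
(x+y)² = x² + 2xy + y², not x² + y², so the square root does not split this way.

Conclusion: No, this is NOT an identity.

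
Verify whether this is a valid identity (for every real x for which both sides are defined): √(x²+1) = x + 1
Claim: √(x²+1) = x + 1.
Test a specific point where both sides are defined: x = -2.
LHS = √(x²+1) ≈ 2.2361
RHS = x + 1 ≈ -1.0000
Since 2.2361 ≠ -1.0000, the equation fails at this point, so it cannot hold for every real x for which both sides are defined.
(x+1)² = x² + 2x + 1 ≠ x² + 1 unless x = 0.

Conclusion: No, this is NOT an identity.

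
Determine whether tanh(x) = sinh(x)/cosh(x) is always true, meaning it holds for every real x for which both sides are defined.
Claim: tanh(x) = sinh(x)/cosh(x).
Reasoning: tanh(x) is defined as sinh(x)/cosh(x) = (e^x - e^-x)/(e^x + e^-x); cosh(x) ≥ 1 is never zero, so this holds for every real x.
So the two sides agree for every real x for which both sides are defined.

Conclusion: Yes, this is an identity.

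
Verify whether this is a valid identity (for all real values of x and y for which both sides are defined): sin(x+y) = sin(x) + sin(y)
No, this is NOT an identity.

Claim: sin(x+y) = sin(x) + sin(y).
Test a specific point where both sides are defined: x = 2π/3, y = -π/2.
LHS = sin(x+y) ≈ 0.5000
RHS = sin(x) + sin(y) ≈ -0.1340
Since 0.5000 ≠ -0.1340, the equation fails at this point, so it cannot hold for all real values of x and y for which both sides are defined.
The correct expansion is sin(x+y) = sin(x)cos(y) + cos(x)sin(y); sine is not additive.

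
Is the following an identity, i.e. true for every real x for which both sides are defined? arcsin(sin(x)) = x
No, this is NOT an identity.

Claim: arcsin(sin(x)) = x.
Test a specific point where both sides are defined: x = 3π/4.
LHS = arcsin(sin(x)) ≈ 0.7854
RHS = x ≈ 2.3562
Since 0.7854 ≠ 2.3562, the equation fails at this point, so it cannot hold for every real x for which both sides are defined.
arcsin only returns values in [-π/2, π/2], so arcsin(sin(x)) = x holds only for x in that interval, not for all real x.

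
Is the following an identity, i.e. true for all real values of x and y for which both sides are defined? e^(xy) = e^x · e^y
No, this is NOT an identity.

Claim: e^(xy) = e^x · e^y.
Test a specific point where both sides are defined: x = 1, y = 1.
LHS = e^(xy) ≈ 2.7183
RHS = e^x · e^y ≈ 7.3891
Since 2.7183 ≠ 7.3891, the equation fails at this point, so it cannot hold for all real values of x and y for which both sides are defined.
e^x · e^y = e^(x+y), not e^(xy).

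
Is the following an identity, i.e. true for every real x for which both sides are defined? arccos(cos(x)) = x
Claim: arccos(cos(x)) = x.
Test a specific point where both sides are defined: x = -π/3.
LHS = arccos(cos(x)) ≈ 1.0472
RHS = x ≈ -1.0472
Since 1.0472 ≠ -1.0472, the equation fails at this point, so it cannot hold for every real x for which both sides are defined.
arccos only returns values in [0, π], so arccos(cos(x)) = x holds only for x in that interval, not for all real x.

Conclusion: No, this is NOT an identity.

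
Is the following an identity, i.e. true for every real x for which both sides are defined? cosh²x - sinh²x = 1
Yes, this is an identity.

Claim: cosh²x - sinh²x = 1.
Reasoning: With cosh(x) = (e^x + e^-x)/2 and sinh(x) = (e^x - e^-x)/2: cosh²x = (e^(2x) + 2 + e^(-2x))/4 and sinh²x = (e^(2x) - 2 + e^(-2x))/4. Subtracting leaves 4/4 = 1.
So the two sides agree for every real x for which both sides are defined.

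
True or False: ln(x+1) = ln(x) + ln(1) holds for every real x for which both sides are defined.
Claim: ln(x+1) = ln(x) + ln(1).
Test a specific point where both sides are defined: x = 4.
LHS = ln(x+1) ≈ 1.6094
RHS = ln(x) + ln(1) ≈ 1.3863
Since 1.6094 ≠ 1.3863, the equation fails at this point, so it cannot hold for every real x for which both sides are defined.
ln(1) = 0, so the right side is just ln(x), which differs from ln(x+1).

Conclusion: False.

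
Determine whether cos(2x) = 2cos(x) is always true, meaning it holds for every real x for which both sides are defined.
Claim: cos(2x) = 2cos(x).
Test a specific point where both sides are defined: x = -π/2.
LHS = cos(2x) ≈ -1.0000
RHS = 2cos(x) ≈ 0.0000
Since -1.0000 ≠ 0.0000, the equation fails at this point, so it cannot hold for every real x for which both sides are defined.
The correct double-angle formula is cos(2x) = cos²x - sin²x.

Conclusion: No, this is NOT an identity.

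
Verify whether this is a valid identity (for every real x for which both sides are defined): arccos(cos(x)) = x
No, this is NOT an identity.

Claim: arccos(cos(x)) = x.
Test a specific point where both sides are defined: x = -π/6.
LHS = arccos(cos(x)) ≈ 0.5236
RHS = x ≈ -0.5236
Since 0.5236 ≠ -0.5236, the equation fails at this point, so it cannot hold for every real x for which both sides are defined.
arccos only returns values in [0, π], so arccos(cos(x)) = x holds only for x in that interval, not for all real x.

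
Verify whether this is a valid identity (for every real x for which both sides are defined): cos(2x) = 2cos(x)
No, this is NOT an identity.

Claim: cos(2x) = 2cos(x).
Test a specific point where both sides are defined: x = π/2.
LHS = cos(2x) ≈ -1.0000
RHS = 2cos(x) ≈ 0.0000
Since -1.0000 ≠ 0.0000, the equation fails at this point, so it cannot hold for every real x for which both sides are defined.
The correct double-angle formula is cos(2x) = cos²x - sin²x.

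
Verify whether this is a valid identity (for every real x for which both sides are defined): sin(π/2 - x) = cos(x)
Claim: sin(π/2 - x) = cos(x).
Reasoning: Use sin(u - v) = sin(u)cos(v) - cos(u)sin(v) with u = π/2, v = x: sin(π/2)cos(x) - cos(π/2)sin(x) = 1·cos(x) - 0·sin(x) = cos(x).
So the two sides agree for every real x for which both sides are defined.

Conclusion: Yes, this is an identity.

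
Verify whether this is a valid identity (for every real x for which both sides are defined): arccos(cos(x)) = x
Claim: arccos(cos(x)) = x.
Test a specific point where both sides are defined: x = -π/2.
LHS = arccos(cos(x)) ≈ 1.5708
RHS = x ≈ -1.5708
Since 1.5708 ≠ -1.5708, the equation fails at this point, so it cannot hold for every real x for which both sides are defined.
arccos only returns values in [0, π], so arccos(cos(x)) = x holds only for x in that interval, not for all real x.

Conclusion: No, this is NOT an identity.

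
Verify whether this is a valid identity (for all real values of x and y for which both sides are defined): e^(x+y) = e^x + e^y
Claim: e^(x+y) = e^x + e^y.
Test a specific point where both sides are defined: x = 3, y = 4.
LHS = e^(x+y) ≈ 1096.6332
RHS = e^x + e^y ≈ 74.6837
Since 1096.6332 ≠ 74.6837, the equation fails at this point, so it cannot hold for all real values of x and y for which both sides are defined.
The correct rule is e^(x+y) = e^x · e^y (a product, not a sum).

Conclusion: No, this is NOT an identity.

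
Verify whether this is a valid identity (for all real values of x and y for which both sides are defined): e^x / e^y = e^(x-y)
Yes, this is an identity.

Claim: e^x / e^y = e^(x-y).
Reasoning: 1/e^y = e^(-y), so e^x / e^y = e^x · e^(-y) = e^(x + (-y)) = e^(x-y) by the product rule for exponents.
So the two sides agree for all real values of x and y for which both sides are defined.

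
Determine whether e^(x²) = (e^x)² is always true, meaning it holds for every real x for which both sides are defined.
No, this is NOT an identity.

Claim: e^(x²) = (e^x)².
Test a specific point where both sides are defined: x = 1.
LHS = e^(x²) ≈ 2.7183
RHS = (e^x)² ≈ 7.3891
Since 2.7183 ≠ 7.3891, the equation fails at this point, so it cannot hold for every real x for which both sides are defined.
(e^x)² = e^(2x), and 2x ≠ x² in general.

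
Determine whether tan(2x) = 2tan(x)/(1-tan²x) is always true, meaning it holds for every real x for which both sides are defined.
Yes, this is an identity.

Claim: tan(2x) = 2tan(x)/(1-tan²x).
Reasoning: tan(2x) = sin(2x)/cos(2x) = 2sin(x)cos(x) / (cos²x - sin²x). Divide numerator and denominator by cos²x: 2tan(x) / (1 - tan²x).
So the two sides agree for every real x for which both sides are defined.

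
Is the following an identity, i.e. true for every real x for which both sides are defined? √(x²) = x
Claim: √(x²) = x.
Test a specific point where both sides are defined: x = -3.
LHS = √(x²) ≈ 3.0000
RHS = x ≈ -3.0000
Since 3.0000 ≠ -3.0000, the equation fails at this point, so it cannot hold for every real x for which both sides are defined.
√(x²) = |x|, which differs from x whenever x < 0 (both sides are defined for every real x).

Conclusion: No, this is NOT an identity.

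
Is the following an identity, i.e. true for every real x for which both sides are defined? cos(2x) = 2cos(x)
No, this is NOT an identity.

Claim: cos(2x) = 2cos(x).
Test a specific point where both sides are defined: x = π.
LHS = cos(2x) ≈ 1.0000
RHS = 2cos(x) ≈ -2.0000
Since 1.0000 ≠ -2.0000, the equation fails at this point, so it cannot hold for every real x for which both sides are defined.
The correct double-angle formula is cos(2x) = cos²x - sin²x.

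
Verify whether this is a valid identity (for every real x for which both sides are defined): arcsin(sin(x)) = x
No, this is NOT an identity.

Claim: arcsin(sin(x)) = x.
Test a specific point where both sides are defined: x = 3π/4.
LHS = arcsin(sin(x)) ≈ 0.7854
RHS = x ≈ 2.3562
Since 0.7854 ≠ 2.3562, the equation fails at this point, so it cannot hold for every real x for which both sides are defined.
arcsin only returns values in [-π/2, π/2], so arcsin(sin(x)) = x holds only for x in that interval, not for all real x.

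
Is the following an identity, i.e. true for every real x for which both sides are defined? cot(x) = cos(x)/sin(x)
Yes, this is an identity.

Claim: cot(x) = cos(x)/sin(x).
Reasoning: cot(x) is defined as 1/tan(x) = 1/(sin(x)/cos(x)) = cos(x)/sin(x), wherever sin(x) ≠ 0.
So the two sides agree for every real x for which both sides are defined.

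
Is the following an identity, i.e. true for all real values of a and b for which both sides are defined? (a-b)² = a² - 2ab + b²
Yes, this is an identity.

Claim: (a-b)² = a² - 2ab + b².
Reasoning: Expand: (a-b)² = (a-b)(a-b) = a·a - a·b - b·a + b·b = a² - 2ab + b².
So the two sides agree for all real values of a and b for which both sides are defined.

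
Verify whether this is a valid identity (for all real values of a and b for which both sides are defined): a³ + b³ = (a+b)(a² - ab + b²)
Yes, this is an identity.

Claim: a³ + b³ = (a+b)(a² - ab + b²).
Reasoning: Expand the right side: (a+b)(a² - ab + b²) = a³ - a²b + ab² + a²b - ab² + b³ = a³ + b³ (the middle terms cancel in pairs).
So the two sides agree for all real values of a and b for which both sides are defined.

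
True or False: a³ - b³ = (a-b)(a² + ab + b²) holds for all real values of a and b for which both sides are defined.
True.

Claim: a³ - b³ = (a-b)(a² + ab + b²).
Reasoning: Expand the right side: (a-b)(a² + ab + b²) = a³ + a²b + ab² - a²b - ab² - b³ = a³ - b³ (the middle terms cancel in pairs).
So the two sides agree for all real values of a and b for which both sides are defined.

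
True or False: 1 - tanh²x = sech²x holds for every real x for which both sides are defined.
True.

Claim: 1 - tanh²x = sech²x.
Reasoning: Divide cosh²x - sinh²x = 1 through by cosh²x (never zero): 1 - tanh²x = 1/cosh²x = sech²x.
So the two sides agree for every real x for which both sides are defined.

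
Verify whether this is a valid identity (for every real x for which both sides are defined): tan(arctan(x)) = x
Yes, this is an identity.

Claim: tan(arctan(x)) = x.
Reasoning: For every real x, arctan(x) is by definition the angle in (-π/2, π/2) whose tangent equals x. Taking the tangent of that angle returns x.
So the two sides agree for every real x for which both sides are defined.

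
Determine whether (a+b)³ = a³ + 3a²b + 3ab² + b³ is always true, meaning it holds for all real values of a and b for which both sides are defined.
Claim: (a+b)³ = a³ + 3a²b + 3ab² + b³.
Reasoning: (a+b)³ = (a+b)(a+b)² = (a+b)(a² + 2ab + b²) = a³ + 2a²b + ab² + a²b + 2ab² + b³ = a³ + 3a²b + 3ab² + b³.
So the two sides agree for all real values of a and b for which both sides are defined.

Conclusion: Yes, this is an identity.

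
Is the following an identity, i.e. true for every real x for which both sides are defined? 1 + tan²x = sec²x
Claim: 1 + tan²x = sec²x.
Reasoning: Start from sin²x + cos²x = 1 and divide every term by cos²x (allowed wherever tan x and sec x are defined): tan²x + 1 = 1/cos²x = sec²x.
So the two sides agree for every real x for which both sides are defined.

Conclusion: Yes, this is an identity.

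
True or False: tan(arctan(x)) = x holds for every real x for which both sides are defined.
True.

Claim: tan(arctan(x)) = x.
Reasoning: For every real x, arctan(x) is by definition the angle in (-π/2, π/2) whose tangent equals x. Taking the tangent of that angle returns x.
So the two sides agree for every real x for which both sides are defined.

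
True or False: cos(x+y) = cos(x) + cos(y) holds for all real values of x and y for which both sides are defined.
Claim: cos(x+y) = cos(x) + cos(y).
Test a specific point where both sides are defined: x = π, y = π/4.
LHS = cos(x+y) ≈ -0.7071
RHS = cos(x) + cos(y) ≈ -0.2929
Since -0.7071 ≠ -0.2929, the equation fails at this point, so it cannot hold for all real values of x and y for which both sides are defined.
The correct expansion is cos(x+y) = cos(x)cos(y) - sin(x)sin(y); cosine is not additive.

Conclusion: False.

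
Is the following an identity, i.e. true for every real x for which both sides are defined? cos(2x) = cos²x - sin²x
Claim: cos(2x) = cos²x - sin²x.
Reasoning: Put y = x in the addition formula cos(x+y) = cos(x)cos(y) - sin(x)sin(y): cos(2x) = cos²x - sin²x.
So the two sides agree for every real x for which both sides are defined.

Conclusion: Yes, this is an identity.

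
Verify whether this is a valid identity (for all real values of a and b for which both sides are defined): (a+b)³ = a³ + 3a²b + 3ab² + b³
Yes, this is an identity.

Claim: (a+b)³ = a³ + 3a²b + 3ab² + b³.
Reasoning: (a+b)³ = (a+b)(a+b)² = (a+b)(a² + 2ab + b²) = a³ + 2a²b + ab² + a²b + 2ab² + b³ = a³ + 3a²b + 3ab² + b³.
So the two sides agree for all real values of a and b for which both sides are defined.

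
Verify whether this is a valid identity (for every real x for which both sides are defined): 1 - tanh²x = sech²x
Yes, this is an identity.

Claim: 1 - tanh²x = sech²x.
Reasoning: Divide cosh²x - sinh²x = 1 through by cosh²x (never zero): 1 - tanh²x = 1/cosh²x = sech²x.
So the two sides agree for every real x for which both sides are defined.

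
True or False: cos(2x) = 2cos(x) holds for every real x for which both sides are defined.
False.

Claim: cos(2x) = 2cos(x).
Test a specific point where both sides are defined: x = 2π/3.
LHS = cos(2x) ≈ -0.5000
RHS = 2cos(x) ≈ -1.0000
Since -0.5000 ≠ -1.0000, the equation fails at this point, so it cannot hold for every real x for which both sides are defined.
The correct double-angle formula is cos(2x) = cos²x - sin²x.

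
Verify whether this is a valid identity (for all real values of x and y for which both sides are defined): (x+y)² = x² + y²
Claim: (x+y)² = x² + y².
Test a specific point where both sides are defined: x = -1, y = 5.
LHS = (x+y)² ≈ 16.0000
RHS = x² + y² ≈ 26.0000
Since 16.0000 ≠ 26.0000, the equation fails at this point, so it cannot hold for all real values of x and y for which both sides are defined.
The correct expansion is (x+y)² = x² + 2xy + y²; the cross term 2xy is missing.

Conclusion: No, this is NOT an identity.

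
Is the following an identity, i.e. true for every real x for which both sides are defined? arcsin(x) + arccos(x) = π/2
Claim: arcsin(x) + arccos(x) = π/2.
Reasoning: Both sides are defined for -1 ≤ x ≤ 1. Let θ = arcsin(x), so sin θ = x and θ ∈ [-π/2, π/2]. Then cos(π/2 - θ) = sin θ = x and π/2 - θ ∈ [0, π], which is exactly the range of arccos, so arccos(x) = π/2 - θ. Adding: arcsin(x) + arccos(x) = θ + (π/2 - θ) = π/2.
So the two sides agree for every real x for which both sides are defined.

Conclusion: Yes, this is an identity.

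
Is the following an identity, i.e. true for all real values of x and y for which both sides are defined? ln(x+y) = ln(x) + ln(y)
No, this is NOT an identity.

Claim: ln(x+y) = ln(x) + ln(y).
Test a specific point where both sides are defined: x = 4, y = 5.
LHS = ln(x+y) ≈ 2.1972
RHS = ln(x) + ln(y) ≈ 2.9957
Since 2.1972 ≠ 2.9957, the equation fails at this point, so it cannot hold for all real values of x and y for which both sides are defined.
ln(x) + ln(y) = ln(xy), not ln(x+y).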